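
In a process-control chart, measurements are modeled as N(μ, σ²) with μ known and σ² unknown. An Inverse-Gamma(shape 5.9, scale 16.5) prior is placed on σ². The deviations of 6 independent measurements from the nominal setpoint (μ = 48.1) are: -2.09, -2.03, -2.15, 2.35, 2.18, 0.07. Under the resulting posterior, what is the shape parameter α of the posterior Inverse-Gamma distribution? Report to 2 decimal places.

With known mean μ and an Inverse-Gamma(α, β) prior on σ², the Normal likelihood is conjugate: posterior is Inv-Gamma(α + n/2, β + Σ(xᵢ−μ)²/2).
Σ(xᵢ−μ)² = (-2.09)² + (-2.03)² + (-2.15)² + (2.35)² + (2.18)² + (0.07)² = 23.3913.
Posterior: Inv-Gamma(5.9 + 6/2, 16.5 + 23.3913/2) = Inv-Gamma(8.90, 28.19565).
Posterior α = 8.90.

8.90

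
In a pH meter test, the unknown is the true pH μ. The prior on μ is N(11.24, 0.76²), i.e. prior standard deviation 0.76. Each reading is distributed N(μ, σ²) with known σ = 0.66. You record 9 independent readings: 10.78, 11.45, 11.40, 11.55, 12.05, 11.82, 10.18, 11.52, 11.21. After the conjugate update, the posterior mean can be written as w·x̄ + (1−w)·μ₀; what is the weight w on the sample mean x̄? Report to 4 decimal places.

0.9227

For Normal data with known variance σ², a Normal(μ₀, σ₀²) prior on μ is conjugate. Posterior precision = 1/σ₀² + n/σ²; posterior mean is the precision-weighted average of μ₀ and x̄.
σ₀² = 0.76² = 0.5776, σ² = 0.66² = 0.4356. Prior precision 1/σ₀² = 1/0.5776; data precision n/σ² = 9/0.4356.
w = (n/σ²)/(1/σ₀² + n/σ²) = n·σ₀²/(σ² + n·σ₀²) = 9·0.5776/(0.4356 + 9·0.5776) = 5.1984/5.634 = 0.9227.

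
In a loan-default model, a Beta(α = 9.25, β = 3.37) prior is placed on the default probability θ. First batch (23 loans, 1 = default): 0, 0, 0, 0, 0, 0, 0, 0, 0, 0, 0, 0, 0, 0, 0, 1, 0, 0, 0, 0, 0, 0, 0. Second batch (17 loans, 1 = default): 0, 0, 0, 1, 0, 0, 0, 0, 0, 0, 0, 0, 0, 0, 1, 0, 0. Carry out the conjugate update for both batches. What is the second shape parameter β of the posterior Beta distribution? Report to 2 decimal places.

40.37

The Beta prior is conjugate to a Binomial/Bernoulli likelihood; the update adds successes to α and failures to β.
After batch 1: Beta(9.25+1, 3.37+22) = Beta(10.25, 25.37).
After batch 2: Beta(10.25+2, 25.37+15) = Beta(12.25, 40.37).
Posterior β = 40.37.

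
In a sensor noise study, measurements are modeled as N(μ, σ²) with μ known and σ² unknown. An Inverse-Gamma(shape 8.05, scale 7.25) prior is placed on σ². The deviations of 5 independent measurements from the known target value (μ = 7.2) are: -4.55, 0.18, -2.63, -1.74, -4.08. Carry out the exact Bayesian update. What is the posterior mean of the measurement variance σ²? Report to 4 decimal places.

3.2370

With known mean μ and an Inverse-Gamma(α, β) prior on σ², the Normal likelihood is conjugate: posterior is Inv-Gamma(α + n/2, β + Σ(xᵢ−μ)²/2).
Σ(xᵢ−μ)² = (-4.55)² + (0.18)² + (-2.63)² + (-1.74)² + (-4.08)² = 47.3258.
Posterior: Inv-Gamma(8.05 + 5/2, 7.25 + 47.3258/2) = Inv-Gamma(10.55, 30.91290).
E[σ²|data] = β/(α−1) = 30.91290/9.55 = 3.2370.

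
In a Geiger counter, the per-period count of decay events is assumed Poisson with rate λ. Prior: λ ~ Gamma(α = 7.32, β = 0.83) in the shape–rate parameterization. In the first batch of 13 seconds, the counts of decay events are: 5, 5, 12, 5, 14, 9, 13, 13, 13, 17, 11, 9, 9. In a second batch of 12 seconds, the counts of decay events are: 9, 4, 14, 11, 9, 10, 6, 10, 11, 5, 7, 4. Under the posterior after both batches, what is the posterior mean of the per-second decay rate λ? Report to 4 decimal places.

With a Gamma(shape α, rate β) prior, the Poisson likelihood is conjugate: the posterior is Gamma(α + ΣXᵢ, β + n).
Batch 1: sum of counts S = 135 over n = 13 seconds.
After batch 1: Gamma(α+S, β+n) = Gamma(7.32+135, 0.83+13) = Gamma(142.32, 13.83).
Batch 2: sum of counts S = 100 over n = 12 seconds.
After batch 2: Gamma(α+S, β+n) = Gamma(142.32+100, 13.83+12) = Gamma(242.32, 25.83).
Posterior mean = α/β = 242.32/25.83 = 9.3813.

9.3813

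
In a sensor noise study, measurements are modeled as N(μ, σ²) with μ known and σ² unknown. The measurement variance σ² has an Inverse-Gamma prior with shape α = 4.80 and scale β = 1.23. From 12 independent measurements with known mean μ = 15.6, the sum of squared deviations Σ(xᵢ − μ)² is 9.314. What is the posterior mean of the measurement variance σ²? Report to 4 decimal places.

With known mean μ and an Inverse-Gamma(α, β) prior on σ², the Normal likelihood is conjugate: posterior is Inv-Gamma(α + n/2, β + Σ(xᵢ−μ)²/2).
Posterior: Inv-Gamma(4.80 + 12/2, 1.23 + 9.314/2) = Inv-Gamma(10.80, 5.8870).
E[σ²|data] = β/(α−1) = 5.8870/9.80 = 0.6007.

0.6007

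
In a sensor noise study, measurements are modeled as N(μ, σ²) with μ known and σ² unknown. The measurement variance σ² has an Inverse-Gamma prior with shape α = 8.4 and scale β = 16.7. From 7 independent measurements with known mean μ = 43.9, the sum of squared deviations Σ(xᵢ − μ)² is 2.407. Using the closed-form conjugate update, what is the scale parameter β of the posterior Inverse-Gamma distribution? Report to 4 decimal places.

With known mean μ and an Inverse-Gamma(α, β) prior on σ², the Normal likelihood is conjugate: posterior is Inv-Gamma(α + n/2, β + Σ(xᵢ−μ)²/2).
Posterior: Inv-Gamma(8.4 + 7/2, 16.7 + 2.407/2) = Inv-Gamma(11.90, 17.9035).
Posterior β = 17.9035.

17.9035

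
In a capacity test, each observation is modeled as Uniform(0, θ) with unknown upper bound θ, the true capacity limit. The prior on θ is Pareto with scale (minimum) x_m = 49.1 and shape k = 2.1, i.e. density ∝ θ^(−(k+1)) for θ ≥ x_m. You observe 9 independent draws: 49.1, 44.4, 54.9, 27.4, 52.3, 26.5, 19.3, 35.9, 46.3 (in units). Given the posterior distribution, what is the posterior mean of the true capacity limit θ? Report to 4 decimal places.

60.3356

A Pareto(scale x_m, shape k) prior on the upper bound θ of Uniform(0, θ) is conjugate: posterior is Pareto(max(x_m, max xᵢ), k + n).
Sample maximum = 54.9; prior scale x_m = 49.1 → posterior scale = max = 54.9.
Posterior shape = 2.1 + 9 = 11.1.
E[θ|data] = k·x_m/(k−1) = 11.1·54.9/10.1 = 60.3356.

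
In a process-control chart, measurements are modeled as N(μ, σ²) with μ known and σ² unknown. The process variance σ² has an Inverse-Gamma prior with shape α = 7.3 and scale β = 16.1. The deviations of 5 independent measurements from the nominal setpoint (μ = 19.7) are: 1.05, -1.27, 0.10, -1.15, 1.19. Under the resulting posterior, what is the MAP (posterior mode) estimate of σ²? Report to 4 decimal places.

With known mean μ and an Inverse-Gamma(α, β) prior on σ², the Normal likelihood is conjugate: posterior is Inv-Gamma(α + n/2, β + Σ(xᵢ−μ)²/2).
Σ(xᵢ−μ)² = (1.05)² + (-1.27)² + (0.10)² + (-1.15)² + (1.19)² = 5.4640.
Posterior: Inv-Gamma(7.3 + 5/2, 16.1 + 5.4640/2) = Inv-Gamma(9.80, 18.83200).
Mode = β/(α+1) = 18.83200/10.80 = 1.7437.

1.7437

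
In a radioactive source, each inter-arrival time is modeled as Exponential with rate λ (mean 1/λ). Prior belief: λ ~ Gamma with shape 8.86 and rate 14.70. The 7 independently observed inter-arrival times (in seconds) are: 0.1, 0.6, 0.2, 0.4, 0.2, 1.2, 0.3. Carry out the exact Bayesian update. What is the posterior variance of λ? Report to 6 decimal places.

0.050624

With a Gamma(shape α, rate β) prior on the exponential rate λ, the posterior after n observations with total T = Σxᵢ is Gamma(α+n, β+T).
Sum of observations T = 3.0 seconds; n = 7.
Posterior: Gamma(8.86+7, 14.70+3.0) = Gamma(15.86, 17.70).
Var = α/β² = 0.050624.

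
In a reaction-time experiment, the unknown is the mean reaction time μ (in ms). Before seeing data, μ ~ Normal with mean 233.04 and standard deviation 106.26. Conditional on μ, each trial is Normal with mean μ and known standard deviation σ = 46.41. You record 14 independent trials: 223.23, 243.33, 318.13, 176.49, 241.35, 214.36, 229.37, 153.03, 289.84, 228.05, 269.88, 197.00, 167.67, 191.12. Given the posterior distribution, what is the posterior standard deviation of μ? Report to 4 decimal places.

For Normal data with known variance σ², a Normal(μ₀, σ₀²) prior on μ is conjugate. Posterior precision = 1/σ₀² + n/σ²; posterior mean is the precision-weighted average of μ₀ and x̄.
σ₀² = 106.26² = 11291.1876, σ² = 46.41² = 2153.8881; σ² + n·σ₀² = 2153.8881 + 14·11291.1876 = 160230.5145.
Posterior precision = 1/σ₀² + n/σ² = 1/11291.1876 + 14/2153.8881 = (σ² + n·σ₀²)/(σ₀²σ²) = 160230.5145/(11291.1876·2153.8881); posterior variance σₙ² = σ₀²σ²/(σ² + n·σ₀²) = 11291.1876·2153.8881/160230.5145 = 151.781043.
Posterior SD = √σₙ² = √(11291.1876·2153.8881/160230.5145) = 12.3199.

12.3199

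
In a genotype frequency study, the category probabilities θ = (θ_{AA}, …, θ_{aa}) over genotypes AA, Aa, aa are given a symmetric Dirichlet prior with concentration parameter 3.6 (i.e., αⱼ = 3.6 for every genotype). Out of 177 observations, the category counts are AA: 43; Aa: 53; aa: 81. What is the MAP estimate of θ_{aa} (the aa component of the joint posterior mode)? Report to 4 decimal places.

The Dirichlet prior is conjugate to the Multinomial likelihood: each posterior αⱼ = prior αⱼ + observed count nⱼ.
Posterior concentration: (46.6, 56.6, 84.6), total = 187.8.
Joint mode component: (α_{aa}−1)/(Σα−K) = 83.6/184.8 = 0.4524.

0.4524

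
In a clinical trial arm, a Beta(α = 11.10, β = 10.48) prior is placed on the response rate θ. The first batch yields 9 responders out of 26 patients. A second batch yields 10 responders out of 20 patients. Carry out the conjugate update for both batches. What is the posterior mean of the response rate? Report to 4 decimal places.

0.4454

The Beta prior is conjugate to a Binomial/Bernoulli likelihood; the update adds successes to α and failures to β.
After batch 1: Beta(11.10+9, 10.48+17) = Beta(20.10, 27.48).
After batch 2: Beta(20.10+10, 27.48+10) = Beta(30.10, 37.48).
Posterior mean = α/(α+β) = 30.10/67.58 = 0.4454.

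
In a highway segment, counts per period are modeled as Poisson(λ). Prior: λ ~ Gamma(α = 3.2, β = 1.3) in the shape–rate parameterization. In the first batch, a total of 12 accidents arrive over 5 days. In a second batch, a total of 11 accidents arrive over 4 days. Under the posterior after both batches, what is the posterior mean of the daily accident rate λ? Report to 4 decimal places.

2.5437

With a Gamma(shape α, rate β) prior, the Poisson likelihood is conjugate: the posterior is Gamma(α + ΣXᵢ, β + n).
After batch 1: Gamma(α+S, β+n) = Gamma(3.2+12, 1.3+5) = Gamma(15.2, 6.3).
After batch 2: Gamma(α+S, β+n) = Gamma(15.2+11, 6.3+4) = Gamma(26.2, 10.3).
Posterior mean = α/β = 26.2/10.3 = 2.5437.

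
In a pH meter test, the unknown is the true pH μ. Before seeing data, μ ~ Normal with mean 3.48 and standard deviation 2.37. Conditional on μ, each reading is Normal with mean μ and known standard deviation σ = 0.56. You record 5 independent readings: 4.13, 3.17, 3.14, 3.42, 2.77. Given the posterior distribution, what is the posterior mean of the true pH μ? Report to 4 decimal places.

For Normal data with known variance σ², a Normal(μ₀, σ₀²) prior on μ is conjugate. Posterior precision = 1/σ₀² + n/σ²; posterior mean is the precision-weighted average of μ₀ and x̄.
Σxᵢ = 4.13 + 3.17 + 3.14 + 3.42 + 2.77 = 16.63, so n·x̄ = 16.63.
σ₀² = 2.37² = 5.6169, σ² = 0.56² = 0.3136; σ² + n·σ₀² = 0.3136 + 5·5.6169 = 28.3981.
Posterior mean = (μ₀/σ₀² + n·x̄/σ²)/(1/σ₀² + n/σ²) = (σ²·μ₀ + σ₀²·n·x̄)/(σ² + n·σ₀²) = (0.3136·3.48 + 5.6169·16.63)/28.3981 = 94.500375/28.3981 = 3.3277.

3.3277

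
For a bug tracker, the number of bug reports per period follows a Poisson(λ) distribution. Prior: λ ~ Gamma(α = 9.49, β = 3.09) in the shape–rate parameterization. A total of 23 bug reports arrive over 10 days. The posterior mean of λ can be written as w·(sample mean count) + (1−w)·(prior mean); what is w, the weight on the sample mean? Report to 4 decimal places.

0.7639

With a Gamma(shape α, rate β) prior, the Poisson likelihood is conjugate: the posterior is Gamma(α + ΣXᵢ, β + n).
Posterior mean = (α₀+S)/(β₀+n) = [n/(β₀+n)]·(S/n) + [β₀/(β₀+n)]·(α₀/β₀), so only n and β₀ enter the weight.
Weight on data w = n/(β₀+n) = 10/(3.09+10) = 10/13.09 = 0.7639.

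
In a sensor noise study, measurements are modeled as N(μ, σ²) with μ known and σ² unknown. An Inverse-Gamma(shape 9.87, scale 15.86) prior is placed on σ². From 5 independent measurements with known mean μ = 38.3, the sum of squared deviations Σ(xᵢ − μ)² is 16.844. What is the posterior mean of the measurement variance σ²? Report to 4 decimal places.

2.1356

With known mean μ and an Inverse-Gamma(α, β) prior on σ², the Normal likelihood is conjugate: posterior is Inv-Gamma(α + n/2, β + Σ(xᵢ−μ)²/2).
Posterior: Inv-Gamma(9.87 + 5/2, 15.86 + 16.844/2) = Inv-Gamma(12.37, 24.2820).
E[σ²|data] = β/(α−1) = 24.2820/11.37 = 2.1356.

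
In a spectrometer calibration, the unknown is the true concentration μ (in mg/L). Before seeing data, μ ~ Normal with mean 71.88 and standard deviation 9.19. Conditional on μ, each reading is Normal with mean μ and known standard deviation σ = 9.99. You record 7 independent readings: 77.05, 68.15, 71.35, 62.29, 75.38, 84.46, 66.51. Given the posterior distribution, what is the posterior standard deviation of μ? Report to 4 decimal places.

For Normal data with known variance σ², a Normal(μ₀, σ₀²) prior on μ is conjugate. Posterior precision = 1/σ₀² + n/σ²; posterior mean is the precision-weighted average of μ₀ and x̄.
σ₀² = 9.19² = 84.4561, σ² = 9.99² = 99.8001; σ² + n·σ₀² = 99.8001 + 7·84.4561 = 690.9928.
Posterior precision = 1/σ₀² + n/σ² = 1/84.4561 + 7/99.8001 = (σ² + n·σ₀²)/(σ₀²σ²) = 690.9928/(84.4561·99.8001); posterior variance σₙ² = σ₀²σ²/(σ² + n·σ₀²) = 84.4561·99.8001/690.9928 = 12.197996.
Posterior SD = √σₙ² = √(84.4561·99.8001/690.9928) = 3.4926.

3.4926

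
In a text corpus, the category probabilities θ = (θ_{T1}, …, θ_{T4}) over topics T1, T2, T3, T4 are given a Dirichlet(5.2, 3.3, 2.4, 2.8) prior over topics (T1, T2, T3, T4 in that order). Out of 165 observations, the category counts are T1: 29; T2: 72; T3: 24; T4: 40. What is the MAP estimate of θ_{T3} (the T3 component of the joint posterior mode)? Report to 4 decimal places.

0.1454

The Dirichlet prior is conjugate to the Multinomial likelihood: each posterior αⱼ = prior αⱼ + observed count nⱼ.
Posterior concentration: (34.2, 75.3, 26.4, 42.8), total = 178.7.
Joint mode component: (α_{T3}−1)/(Σα−K) = 25.4/174.7 = 0.1454.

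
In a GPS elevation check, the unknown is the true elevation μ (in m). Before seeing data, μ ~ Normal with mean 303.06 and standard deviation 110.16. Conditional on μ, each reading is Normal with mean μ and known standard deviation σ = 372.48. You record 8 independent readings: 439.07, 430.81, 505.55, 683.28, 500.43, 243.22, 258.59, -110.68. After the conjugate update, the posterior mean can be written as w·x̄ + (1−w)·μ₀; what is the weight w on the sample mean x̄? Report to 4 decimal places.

For Normal data with known variance σ², a Normal(μ₀, σ₀²) prior on μ is conjugate. Posterior precision = 1/σ₀² + n/σ²; posterior mean is the precision-weighted average of μ₀ and x̄.
σ₀² = 110.16² = 12135.2256, σ² = 372.48² = 138741.3504. Prior precision 1/σ₀² = 1/12135.2256; data precision n/σ² = 8/138741.3504.
w = (n/σ²)/(1/σ₀² + n/σ²) = n·σ₀²/(σ² + n·σ₀²) = 8·12135.2256/(138741.3504 + 8·12135.2256) = 97081.8048/235823.1552 = 0.4117.

0.4117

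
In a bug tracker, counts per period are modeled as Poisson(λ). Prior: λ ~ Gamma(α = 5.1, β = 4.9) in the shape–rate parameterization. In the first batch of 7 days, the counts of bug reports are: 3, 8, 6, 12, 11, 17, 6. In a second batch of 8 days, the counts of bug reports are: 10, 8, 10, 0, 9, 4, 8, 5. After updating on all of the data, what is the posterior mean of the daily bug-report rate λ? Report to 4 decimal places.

6.1357

With a Gamma(shape α, rate β) prior, the Poisson likelihood is conjugate: the posterior is Gamma(α + ΣXᵢ, β + n).
Batch 1: sum of counts S = 63 over n = 7 days.
After batch 1: Gamma(α+S, β+n) = Gamma(5.1+63, 4.9+7) = Gamma(68.1, 11.9).
Batch 2: sum of counts S = 54 over n = 8 days.
After batch 2: Gamma(α+S, β+n) = Gamma(68.1+54, 11.9+8) = Gamma(122.1, 19.9).
Posterior mean = α/β = 122.1/19.9 = 6.1357.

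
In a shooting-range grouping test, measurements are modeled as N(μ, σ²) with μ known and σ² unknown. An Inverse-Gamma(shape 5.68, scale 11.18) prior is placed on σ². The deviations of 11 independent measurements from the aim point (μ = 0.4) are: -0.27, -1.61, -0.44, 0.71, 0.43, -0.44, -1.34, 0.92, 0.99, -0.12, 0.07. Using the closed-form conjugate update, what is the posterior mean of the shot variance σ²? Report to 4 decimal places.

1.4608

With known mean μ and an Inverse-Gamma(α, β) prior on σ², the Normal likelihood is conjugate: posterior is Inv-Gamma(α + n/2, β + Σ(xᵢ−μ)²/2).
Σ(xᵢ−μ)² = (-0.27)² + (-1.61)² + (-0.44)² + (0.71)² + (0.43)² + (-0.44)² + (-1.34)² + (0.92)² + (0.99)² + (-0.12)² + (0.07)² = 7.3826.
Posterior: Inv-Gamma(5.68 + 11/2, 11.18 + 7.3826/2) = Inv-Gamma(11.18, 14.87130).
E[σ²|data] = β/(α−1) = 14.87130/10.18 = 1.4608.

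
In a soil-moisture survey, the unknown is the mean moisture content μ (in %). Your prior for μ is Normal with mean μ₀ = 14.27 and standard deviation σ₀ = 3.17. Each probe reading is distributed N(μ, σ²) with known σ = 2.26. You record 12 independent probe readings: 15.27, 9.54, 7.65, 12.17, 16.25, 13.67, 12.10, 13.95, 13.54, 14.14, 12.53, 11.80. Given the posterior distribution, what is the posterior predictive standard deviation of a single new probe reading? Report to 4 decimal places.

For Normal data with known variance σ², a Normal(μ₀, σ₀²) prior on μ is conjugate. Posterior precision = 1/σ₀² + n/σ²; posterior mean is the precision-weighted average of μ₀ and x̄.
σ₀² = 3.17² = 10.0489, σ² = 2.26² = 5.1076; σ² + n·σ₀² = 5.1076 + 12·10.0489 = 125.6944.
Posterior precision = 1/σ₀² + n/σ² = 1/10.0489 + 12/5.1076 = (σ² + n·σ₀²)/(σ₀²σ²) = 125.6944/(10.0489·5.1076); posterior variance σₙ² = σ₀²σ²/(σ² + n·σ₀²) = 10.0489·5.1076/125.6944 = 0.408338.
Predictive variance for one new observation = σₙ² + σ² = 10.0489·5.1076/125.6944 + 5.1076 = σ²·(σ₀² + 125.6944)/125.6944 = 5.1076·135.7433/125.6944 = 5.515938; SD = √(5.1076·135.7433/125.6944) = 2.3486.

2.3486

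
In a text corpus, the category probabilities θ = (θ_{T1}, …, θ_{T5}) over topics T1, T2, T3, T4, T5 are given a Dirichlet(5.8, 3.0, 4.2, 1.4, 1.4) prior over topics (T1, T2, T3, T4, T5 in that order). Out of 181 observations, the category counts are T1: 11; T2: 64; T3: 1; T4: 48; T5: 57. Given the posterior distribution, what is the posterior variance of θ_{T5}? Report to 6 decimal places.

0.001055

The Dirichlet prior is conjugate to the Multinomial likelihood: each posterior αⱼ = prior αⱼ + observed count nⱼ.
Posterior concentration: (16.8, 67.0, 5.2, 49.4, 58.4), total = 196.8.
Var[θ_j] = α_j(Σα−α_j)/((Σα)²(Σα+1)) = 58.4·138.4/(196.8²·197.8) = 0.001055.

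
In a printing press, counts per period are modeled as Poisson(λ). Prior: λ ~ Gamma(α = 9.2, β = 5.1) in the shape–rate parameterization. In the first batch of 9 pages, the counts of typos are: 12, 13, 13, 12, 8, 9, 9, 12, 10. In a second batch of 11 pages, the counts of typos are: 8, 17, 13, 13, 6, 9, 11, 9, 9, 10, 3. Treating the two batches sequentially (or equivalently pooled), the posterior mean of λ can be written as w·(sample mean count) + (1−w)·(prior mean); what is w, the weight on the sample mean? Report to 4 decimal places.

With a Gamma(shape α, rate β) prior, the Poisson likelihood is conjugate: the posterior is Gamma(α + ΣXᵢ, β + n).
Total number of pages: n = 9 + 11 = 20.
Posterior mean = (α₀+S)/(β₀+n) = [n/(β₀+n)]·(S/n) + [β₀/(β₀+n)]·(α₀/β₀), so only n and β₀ enter the weight.
Weight on data w = n/(β₀+n) = 20/(5.1+20) = 20/25.1 = 0.7968.

0.7968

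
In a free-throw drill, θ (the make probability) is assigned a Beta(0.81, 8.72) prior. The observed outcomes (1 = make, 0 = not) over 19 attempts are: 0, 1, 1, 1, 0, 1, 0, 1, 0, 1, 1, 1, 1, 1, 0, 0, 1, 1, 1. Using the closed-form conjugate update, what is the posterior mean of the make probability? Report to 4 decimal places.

0.4841

The Beta prior is conjugate to a Binomial/Bernoulli likelihood; the update adds successes to α and failures to β.
Posterior: Beta(α+k, β+n−k) = Beta(0.81+13, 8.72+6) = Beta(13.81, 14.72).
Posterior mean = α/(α+β) = 13.81/28.53 = 0.4841.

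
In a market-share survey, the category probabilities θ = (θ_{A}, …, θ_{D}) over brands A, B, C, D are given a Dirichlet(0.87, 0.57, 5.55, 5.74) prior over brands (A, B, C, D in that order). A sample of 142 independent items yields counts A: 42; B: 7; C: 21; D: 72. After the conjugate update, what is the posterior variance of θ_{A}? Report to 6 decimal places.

0.001286

The Dirichlet prior is conjugate to the Multinomial likelihood: each posterior αⱼ = prior αⱼ + observed count nⱼ.
Posterior concentration: (42.87, 7.57, 26.55, 77.74), total = 154.73.
Var[θ_j] = α_j(Σα−α_j)/((Σα)²(Σα+1)) = 42.87·111.86/(154.73²·155.73) = 0.001286.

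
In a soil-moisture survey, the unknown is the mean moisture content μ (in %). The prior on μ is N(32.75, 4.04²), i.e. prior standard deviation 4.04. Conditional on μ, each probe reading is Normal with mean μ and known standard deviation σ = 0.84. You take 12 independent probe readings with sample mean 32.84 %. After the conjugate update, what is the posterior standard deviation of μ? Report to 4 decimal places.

0.2421

For Normal data with known variance σ², a Normal(μ₀, σ₀²) prior on μ is conjugate. Posterior precision = 1/σ₀² + n/σ²; posterior mean is the precision-weighted average of μ₀ and x̄.
σ₀² = 4.04² = 16.3216, σ² = 0.84² = 0.7056; σ² + n·σ₀² = 0.7056 + 12·16.3216 = 196.5648.
Posterior precision = 1/σ₀² + n/σ² = 1/16.3216 + 12/0.7056 = (σ² + n·σ₀²)/(σ₀²σ²) = 196.5648/(16.3216·0.7056); posterior variance σₙ² = σ₀²σ²/(σ² + n·σ₀²) = 16.3216·0.7056/196.5648 = 0.058589.
Posterior SD = √σₙ² = √(16.3216·0.7056/196.5648) = 0.2421.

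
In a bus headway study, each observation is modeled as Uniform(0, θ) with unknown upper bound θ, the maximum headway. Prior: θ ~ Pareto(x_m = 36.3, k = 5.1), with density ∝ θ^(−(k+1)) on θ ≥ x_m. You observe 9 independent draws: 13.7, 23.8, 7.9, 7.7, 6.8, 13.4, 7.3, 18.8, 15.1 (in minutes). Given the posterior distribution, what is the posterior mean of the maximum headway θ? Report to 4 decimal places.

39.0710

A Pareto(scale x_m, shape k) prior on the upper bound θ of Uniform(0, θ) is conjugate: posterior is Pareto(max(x_m, max xᵢ), k + n).
Sample maximum = 23.8; prior scale x_m = 36.3 → posterior scale = max = 36.3.
Posterior shape = 5.1 + 9 = 14.1.
E[θ|data] = k·x_m/(k−1) = 14.1·36.3/13.1 = 39.0710.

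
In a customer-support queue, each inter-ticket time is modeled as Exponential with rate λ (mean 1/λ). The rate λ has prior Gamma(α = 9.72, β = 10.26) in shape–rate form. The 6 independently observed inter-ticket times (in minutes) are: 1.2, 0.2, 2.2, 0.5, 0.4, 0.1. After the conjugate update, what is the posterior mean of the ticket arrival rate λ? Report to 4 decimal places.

With a Gamma(shape α, rate β) prior on the exponential rate λ, the posterior after n observations with total T = Σxᵢ is Gamma(α+n, β+T).
Sum of observations T = 4.6 minutes; n = 6.
Posterior: Gamma(9.72+6, 10.26+4.6) = Gamma(15.72, 14.86).
Posterior mean of λ = α/β = 15.72/14.86 = 1.0579.

1.0579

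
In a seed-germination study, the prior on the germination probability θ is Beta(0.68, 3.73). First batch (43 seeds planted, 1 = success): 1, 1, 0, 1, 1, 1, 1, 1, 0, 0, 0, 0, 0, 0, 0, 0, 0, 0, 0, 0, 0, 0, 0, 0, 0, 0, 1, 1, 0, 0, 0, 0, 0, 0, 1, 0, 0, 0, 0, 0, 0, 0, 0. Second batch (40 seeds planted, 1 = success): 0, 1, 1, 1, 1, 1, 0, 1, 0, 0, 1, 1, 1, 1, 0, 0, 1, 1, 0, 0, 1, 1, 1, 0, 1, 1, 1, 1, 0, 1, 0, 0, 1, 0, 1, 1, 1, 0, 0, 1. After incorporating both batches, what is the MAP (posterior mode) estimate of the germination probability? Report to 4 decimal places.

The Beta prior is conjugate to a Binomial/Bernoulli likelihood; the update adds successes to α and failures to β.
After batch 1: Beta(0.68+10, 3.73+33) = Beta(10.68, 36.73).
After batch 2: Beta(10.68+25, 36.73+15) = Beta(35.68, 51.73).
Mode of Beta(a,b) for a,b>1 is (a−1)/(a+b−2) = 34.68/85.41 = 0.4060.

0.4060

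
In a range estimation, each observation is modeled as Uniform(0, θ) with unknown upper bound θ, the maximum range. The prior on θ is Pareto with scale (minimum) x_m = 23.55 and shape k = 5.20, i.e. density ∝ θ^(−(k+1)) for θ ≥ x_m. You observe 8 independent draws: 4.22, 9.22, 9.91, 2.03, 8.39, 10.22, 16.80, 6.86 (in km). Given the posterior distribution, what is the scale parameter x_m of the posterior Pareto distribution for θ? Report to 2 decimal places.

23.55

A Pareto(scale x_m, shape k) prior on the upper bound θ of Uniform(0, θ) is conjugate: posterior is Pareto(max(x_m, max xᵢ), k + n).
Sample maximum = 16.80; prior scale x_m = 23.55 → posterior scale = max = 23.55.
Posterior shape = 5.20 + 8 = 13.20.
Posterior scale x_m = 23.55.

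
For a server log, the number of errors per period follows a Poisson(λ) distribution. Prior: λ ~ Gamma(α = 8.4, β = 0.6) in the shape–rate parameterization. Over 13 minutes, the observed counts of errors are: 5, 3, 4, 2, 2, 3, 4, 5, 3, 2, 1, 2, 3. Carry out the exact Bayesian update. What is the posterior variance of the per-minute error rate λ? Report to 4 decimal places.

0.2563

With a Gamma(shape α, rate β) prior, the Poisson likelihood is conjugate: the posterior is Gamma(α + ΣXᵢ, β + n).
Sum of counts S = 39 over n = 13 minutes.
Posterior: Gamma(α+S, β+n) = Gamma(8.4+39, 0.6+13) = Gamma(47.4, 13.6).
Var = α/β² = 47.4/13.6² = 0.2563.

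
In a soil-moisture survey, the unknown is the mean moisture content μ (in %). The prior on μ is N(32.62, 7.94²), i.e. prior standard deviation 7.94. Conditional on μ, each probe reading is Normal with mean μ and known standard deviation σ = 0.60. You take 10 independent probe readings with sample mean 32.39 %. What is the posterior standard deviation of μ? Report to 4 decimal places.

0.1897

For Normal data with known variance σ², a Normal(μ₀, σ₀²) prior on μ is conjugate. Posterior precision = 1/σ₀² + n/σ²; posterior mean is the precision-weighted average of μ₀ and x̄.
σ₀² = 7.94² = 63.0436, σ² = 0.60² = 0.36; σ² + n·σ₀² = 0.36 + 10·63.0436 = 630.796.
Posterior precision = 1/σ₀² + n/σ² = 1/63.0436 + 10/0.36 = (σ² + n·σ₀²)/(σ₀²σ²) = 630.796/(63.0436·0.36); posterior variance σₙ² = σ₀²σ²/(σ² + n·σ₀²) = 63.0436·0.36/630.796 = 0.035979.
Posterior SD = √σₙ² = √(63.0436·0.36/630.796) = 0.1897.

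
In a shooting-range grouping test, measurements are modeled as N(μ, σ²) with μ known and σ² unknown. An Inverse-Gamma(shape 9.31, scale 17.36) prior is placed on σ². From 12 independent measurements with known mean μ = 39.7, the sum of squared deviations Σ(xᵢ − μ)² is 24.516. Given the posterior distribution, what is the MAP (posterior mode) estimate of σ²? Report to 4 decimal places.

With known mean μ and an Inverse-Gamma(α, β) prior on σ², the Normal likelihood is conjugate: posterior is Inv-Gamma(α + n/2, β + Σ(xᵢ−μ)²/2).
Posterior: Inv-Gamma(9.31 + 12/2, 17.36 + 24.516/2) = Inv-Gamma(15.31, 29.6180).
Mode = β/(α+1) = 29.6180/16.31 = 1.8159.

1.8159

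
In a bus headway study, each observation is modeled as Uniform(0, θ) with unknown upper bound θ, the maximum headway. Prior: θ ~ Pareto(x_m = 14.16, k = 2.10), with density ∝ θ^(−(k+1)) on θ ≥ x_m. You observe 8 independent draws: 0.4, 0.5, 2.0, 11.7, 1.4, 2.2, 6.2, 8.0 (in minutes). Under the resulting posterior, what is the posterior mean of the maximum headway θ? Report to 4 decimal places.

15.7160

A Pareto(scale x_m, shape k) prior on the upper bound θ of Uniform(0, θ) is conjugate: posterior is Pareto(max(x_m, max xᵢ), k + n).
Sample maximum = 11.7; prior scale x_m = 14.16 → posterior scale = max = 14.16.
Posterior shape = 2.10 + 8 = 10.10.
E[θ|data] = k·x_m/(k−1) = 10.10·14.16/9.10 = 15.7160.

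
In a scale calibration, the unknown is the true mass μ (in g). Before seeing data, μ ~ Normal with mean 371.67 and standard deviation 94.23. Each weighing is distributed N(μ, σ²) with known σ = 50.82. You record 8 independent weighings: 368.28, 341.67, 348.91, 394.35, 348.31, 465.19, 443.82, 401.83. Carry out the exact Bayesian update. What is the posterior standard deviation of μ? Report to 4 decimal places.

For Normal data with known variance σ², a Normal(μ₀, σ₀²) prior on μ is conjugate. Posterior precision = 1/σ₀² + n/σ²; posterior mean is the precision-weighted average of μ₀ and x̄.
σ₀² = 94.23² = 8879.2929, σ² = 50.82² = 2582.6724; σ² + n·σ₀² = 2582.6724 + 8·8879.2929 = 73617.0156.
Posterior precision = 1/σ₀² + n/σ² = 1/8879.2929 + 8/2582.6724 = (σ² + n·σ₀²)/(σ₀²σ²) = 73617.0156/(8879.2929·2582.6724); posterior variance σₙ² = σ₀²σ²/(σ² + n·σ₀²) = 8879.2929·2582.6724/73617.0156 = 311.508209.
Posterior SD = √σₙ² = √(8879.2929·2582.6724/73617.0156) = 17.6496.

17.6496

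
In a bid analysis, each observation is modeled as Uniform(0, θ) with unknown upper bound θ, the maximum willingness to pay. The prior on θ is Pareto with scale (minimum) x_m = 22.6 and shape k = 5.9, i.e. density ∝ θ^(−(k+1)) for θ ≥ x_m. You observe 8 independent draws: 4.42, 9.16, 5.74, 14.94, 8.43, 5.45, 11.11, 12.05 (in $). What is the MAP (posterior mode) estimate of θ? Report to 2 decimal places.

22.60

A Pareto(scale x_m, shape k) prior on the upper bound θ of Uniform(0, θ) is conjugate: posterior is Pareto(max(x_m, max xᵢ), k + n).
Sample maximum = 14.94; prior scale x_m = 22.6 → posterior scale = max = 22.60.
Posterior shape = 5.9 + 8 = 13.9.
The Pareto density is decreasing on [x_m, ∞), so the mode is x_m = 22.60.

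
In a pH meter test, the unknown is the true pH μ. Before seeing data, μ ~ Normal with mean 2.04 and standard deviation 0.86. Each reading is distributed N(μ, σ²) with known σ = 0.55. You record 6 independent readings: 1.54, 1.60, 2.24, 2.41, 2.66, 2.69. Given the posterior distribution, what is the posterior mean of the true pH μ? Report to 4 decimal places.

2.1804

For Normal data with known variance σ², a Normal(μ₀, σ₀²) prior on μ is conjugate. Posterior precision = 1/σ₀² + n/σ²; posterior mean is the precision-weighted average of μ₀ and x̄.
Σxᵢ = 1.54 + 1.60 + 2.24 + 2.41 + 2.66 + 2.69 = 13.14, so n·x̄ = 13.14.
σ₀² = 0.86² = 0.7396, σ² = 0.55² = 0.3025; σ² + n·σ₀² = 0.3025 + 6·0.7396 = 4.7401.
Posterior mean = (μ₀/σ₀² + n·x̄/σ²)/(1/σ₀² + n/σ²) = (σ²·μ₀ + σ₀²·n·x̄)/(σ² + n·σ₀²) = (0.3025·2.04 + 0.7396·13.14)/4.7401 = 10.335444/4.7401 = 2.1804.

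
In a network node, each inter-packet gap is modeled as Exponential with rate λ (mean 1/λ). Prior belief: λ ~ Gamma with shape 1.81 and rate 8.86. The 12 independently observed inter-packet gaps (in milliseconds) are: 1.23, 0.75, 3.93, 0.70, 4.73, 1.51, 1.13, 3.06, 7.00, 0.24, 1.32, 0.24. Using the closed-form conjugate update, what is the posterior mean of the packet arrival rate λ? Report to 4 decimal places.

0.3980

With a Gamma(shape α, rate β) prior on the exponential rate λ, the posterior after n observations with total T = Σxᵢ is Gamma(α+n, β+T).
Sum of observations T = 25.84 milliseconds; n = 12.
Posterior: Gamma(1.81+12, 8.86+25.84) = Gamma(13.81, 34.70).
Posterior mean of λ = α/β = 13.81/34.70 = 0.3980.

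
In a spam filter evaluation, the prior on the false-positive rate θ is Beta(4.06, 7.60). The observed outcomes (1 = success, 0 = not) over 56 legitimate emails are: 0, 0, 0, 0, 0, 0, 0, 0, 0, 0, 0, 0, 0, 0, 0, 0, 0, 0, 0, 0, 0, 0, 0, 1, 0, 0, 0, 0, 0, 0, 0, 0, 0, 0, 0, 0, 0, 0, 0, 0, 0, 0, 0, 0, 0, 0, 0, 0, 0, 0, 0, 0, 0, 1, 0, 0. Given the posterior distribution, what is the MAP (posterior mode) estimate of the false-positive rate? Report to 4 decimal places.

0.0771

The Beta prior is conjugate to a Binomial/Bernoulli likelihood; the update adds successes to α and failures to β.
Posterior: Beta(α+k, β+n−k) = Beta(4.06+2, 7.60+54) = Beta(6.06, 61.60).
Mode of Beta(a,b) for a,b>1 is (a−1)/(a+b−2) = 5.06/65.66 = 0.0771.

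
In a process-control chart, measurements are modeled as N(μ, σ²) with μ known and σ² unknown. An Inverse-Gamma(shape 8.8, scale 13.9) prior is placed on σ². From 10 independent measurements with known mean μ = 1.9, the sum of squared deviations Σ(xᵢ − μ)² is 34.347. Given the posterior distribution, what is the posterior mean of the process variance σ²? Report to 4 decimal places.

With known mean μ and an Inverse-Gamma(α, β) prior on σ², the Normal likelihood is conjugate: posterior is Inv-Gamma(α + n/2, β + Σ(xᵢ−μ)²/2).
Posterior: Inv-Gamma(8.8 + 10/2, 13.9 + 34.347/2) = Inv-Gamma(13.80, 31.0735).
E[σ²|data] = β/(α−1) = 31.0735/12.80 = 2.4276.

2.4276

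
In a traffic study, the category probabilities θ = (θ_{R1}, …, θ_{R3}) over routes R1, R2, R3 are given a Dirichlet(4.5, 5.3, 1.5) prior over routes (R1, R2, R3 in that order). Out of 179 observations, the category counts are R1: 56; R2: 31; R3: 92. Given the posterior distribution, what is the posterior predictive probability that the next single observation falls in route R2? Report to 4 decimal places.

0.1908

The Dirichlet prior is conjugate to the Multinomial likelihood: each posterior αⱼ = prior αⱼ + observed count nⱼ.
Posterior concentration: (60.5, 36.3, 93.5), total = 190.3.
P(next = R2 | data) = α_{R2}/Σα = 0.1908.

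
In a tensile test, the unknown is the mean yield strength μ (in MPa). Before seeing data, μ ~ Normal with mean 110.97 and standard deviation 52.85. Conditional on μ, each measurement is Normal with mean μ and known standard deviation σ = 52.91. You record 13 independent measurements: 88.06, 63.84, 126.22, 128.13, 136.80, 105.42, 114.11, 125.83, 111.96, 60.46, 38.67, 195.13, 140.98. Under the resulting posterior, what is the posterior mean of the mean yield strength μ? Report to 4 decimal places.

110.4701

For Normal data with known variance σ², a Normal(μ₀, σ₀²) prior on μ is conjugate. Posterior precision = 1/σ₀² + n/σ²; posterior mean is the precision-weighted average of μ₀ and x̄.
Σxᵢ = 88.06 + 63.84 + 126.22 + 128.13 + 136.80 + 105.42 + 114.11 + 125.83 + 111.96 + 60.46 + 38.67 + 195.13 + 140.98 = 1435.61, so n·x̄ = 1435.61.
σ₀² = 52.85² = 2793.1225, σ² = 52.91² = 2799.4681; σ² + n·σ₀² = 2799.4681 + 13·2793.1225 = 39110.0606.
Posterior mean = (μ₀/σ₀² + n·x̄/σ²)/(1/σ₀² + n/σ²) = (σ²·μ₀ + σ₀²·n·x̄)/(σ² + n·σ₀²) = (2799.4681·110.97 + 2793.1225·1435.61)/39110.0606 = 4320491.567282/39110.0606 = 110.4701.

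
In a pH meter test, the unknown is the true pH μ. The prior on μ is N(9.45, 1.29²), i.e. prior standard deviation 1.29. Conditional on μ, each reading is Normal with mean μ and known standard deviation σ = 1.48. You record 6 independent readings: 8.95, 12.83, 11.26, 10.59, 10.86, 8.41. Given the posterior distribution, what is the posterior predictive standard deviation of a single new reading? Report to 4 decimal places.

1.5779

For Normal data with known variance σ², a Normal(μ₀, σ₀²) prior on μ is conjugate. Posterior precision = 1/σ₀² + n/σ²; posterior mean is the precision-weighted average of μ₀ and x̄.
σ₀² = 1.29² = 1.6641, σ² = 1.48² = 2.1904; σ² + n·σ₀² = 2.1904 + 6·1.6641 = 12.175.
Posterior precision = 1/σ₀² + n/σ² = 1/1.6641 + 6/2.1904 = (σ² + n·σ₀²)/(σ₀²σ²) = 12.175/(1.6641·2.1904); posterior variance σₙ² = σ₀²σ²/(σ² + n·σ₀²) = 1.6641·2.1904/12.175 = 0.299388.
Predictive variance for one new observation = σₙ² + σ² = 1.6641·2.1904/12.175 + 2.1904 = σ²·(σ₀² + 12.175)/12.175 = 2.1904·13.8391/12.175 = 2.489788; SD = √(2.1904·13.8391/12.175) = 1.5779.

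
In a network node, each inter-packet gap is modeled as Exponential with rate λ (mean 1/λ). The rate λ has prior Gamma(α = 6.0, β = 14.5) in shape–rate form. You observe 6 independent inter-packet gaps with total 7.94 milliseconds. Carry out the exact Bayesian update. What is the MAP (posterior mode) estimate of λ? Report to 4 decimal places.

With a Gamma(shape α, rate β) prior on the exponential rate λ, the posterior after n observations with total T = Σxᵢ is Gamma(α+n, β+T).
Posterior: Gamma(6.0+6, 14.5+7.94) = Gamma(12.0, 22.44).
Mode = (α−1)/β = 0.4902.

0.4902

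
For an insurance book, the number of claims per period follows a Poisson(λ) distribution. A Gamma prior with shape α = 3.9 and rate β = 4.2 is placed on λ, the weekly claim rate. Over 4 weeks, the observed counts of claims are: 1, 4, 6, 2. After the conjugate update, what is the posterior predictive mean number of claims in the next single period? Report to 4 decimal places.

2.0610

With a Gamma(shape α, rate β) prior, the Poisson likelihood is conjugate: the posterior is Gamma(α + ΣXᵢ, β + n).
Sum of counts S = 13 over n = 4 weeks.
Posterior: Gamma(α+S, β+n) = Gamma(3.9+13, 4.2+4) = Gamma(16.9, 8.2).
The predictive distribution for one future period is NegBinom with mean α/β = 2.0610.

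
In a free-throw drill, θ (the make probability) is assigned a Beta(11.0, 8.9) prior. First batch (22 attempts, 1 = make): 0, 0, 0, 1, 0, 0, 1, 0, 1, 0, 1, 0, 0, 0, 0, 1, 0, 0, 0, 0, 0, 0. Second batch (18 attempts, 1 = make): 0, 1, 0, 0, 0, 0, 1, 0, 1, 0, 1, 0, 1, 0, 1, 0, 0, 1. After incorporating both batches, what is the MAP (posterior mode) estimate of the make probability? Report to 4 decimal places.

The Beta prior is conjugate to a Binomial/Bernoulli likelihood; the update adds successes to α and failures to β.
After batch 1: Beta(11.0+5, 8.9+17) = Beta(16.0, 25.9).
After batch 2: Beta(16.0+7, 25.9+11) = Beta(23.0, 36.9).
Mode of Beta(a,b) for a,b>1 is (a−1)/(a+b−2) = 22.0/57.9 = 0.3800.

0.3800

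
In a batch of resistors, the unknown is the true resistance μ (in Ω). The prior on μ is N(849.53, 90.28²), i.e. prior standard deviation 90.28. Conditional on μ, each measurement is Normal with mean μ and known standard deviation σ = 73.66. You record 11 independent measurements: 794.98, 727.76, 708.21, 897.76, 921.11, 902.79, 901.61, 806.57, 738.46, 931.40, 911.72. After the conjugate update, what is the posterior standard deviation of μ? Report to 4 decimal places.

21.5663

For Normal data with known variance σ², a Normal(μ₀, σ₀²) prior on μ is conjugate. Posterior precision = 1/σ₀² + n/σ²; posterior mean is the precision-weighted average of μ₀ and x̄.
σ₀² = 90.28² = 8150.4784, σ² = 73.66² = 5425.7956; σ² + n·σ₀² = 5425.7956 + 11·8150.4784 = 95081.058.
Posterior precision = 1/σ₀² + n/σ² = 1/8150.4784 + 11/5425.7956 = (σ² + n·σ₀²)/(σ₀²σ²) = 95081.058/(8150.4784·5425.7956); posterior variance σₙ² = σ₀²σ²/(σ² + n·σ₀²) = 8150.4784·5425.7956/95081.058 = 465.106623.
Posterior SD = √σₙ² = √(8150.4784·5425.7956/95081.058) = 21.5663.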